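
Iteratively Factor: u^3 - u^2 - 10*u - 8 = (u + 2)*(u^2 - 3*u - 4) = (u + 1)*(u + 2)*(u - 4)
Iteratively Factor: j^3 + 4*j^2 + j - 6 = (j - 1)*(j^2 + 5*j + 6) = (j - 1)*(j + 2)*(j + 3)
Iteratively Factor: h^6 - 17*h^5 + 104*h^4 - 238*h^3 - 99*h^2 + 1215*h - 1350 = (h - 3)*(h^5 - 14*h^4 + 62*h^3 - 52*h^2 - 255*h + 450) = (h - 5)*(h - 3)*(h^4 - 9*h^3 + 17*h^2 + 33*h - 90) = (h - 5)*(h - 3)^2*(h^3 - 6*h^2 - h + 30) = (h - 5)^2*(h - 3)^2*(h^2 - h - 6) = (h - 5)^2*(h - 3)^3*(h + 2)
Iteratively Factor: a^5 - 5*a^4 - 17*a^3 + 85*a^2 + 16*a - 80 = (a - 5)*(a^4 - 17*a^2 + 16) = (a - 5)*(a - 1)*(a^3 + a^2 - 16*a - 16) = (a - 5)*(a - 1)*(a + 4)*(a^2 - 3*a - 4) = (a - 5)*(a - 4)*(a - 1)*(a + 4)*(a + 1)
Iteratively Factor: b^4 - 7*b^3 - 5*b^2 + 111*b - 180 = (b + 4)*(b^3 - 11*b^2 + 39*b - 45) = (b - 5)*(b + 4)*(b^2 - 6*b + 9) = (b - 5)*(b - 3)*(b + 4)*(b - 3)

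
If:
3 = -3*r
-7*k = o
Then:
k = -o/7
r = -1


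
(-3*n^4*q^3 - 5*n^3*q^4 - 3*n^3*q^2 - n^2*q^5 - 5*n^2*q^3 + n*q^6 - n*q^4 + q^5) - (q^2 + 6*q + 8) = -3*n^4*q^3 - 5*n^3*q^4 - 3*n^3*q^2 - n^2*q^5 - 5*n^2*q^3 + n*q^6 - n*q^4 + q^5 - q^2 - 6*q - 8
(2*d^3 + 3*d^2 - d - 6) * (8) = 16*d^3 + 24*d^2 - 8*d - 48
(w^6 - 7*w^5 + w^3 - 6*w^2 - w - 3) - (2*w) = w^6 - 7*w^5 + w^3 - 6*w^2 - 3*w - 3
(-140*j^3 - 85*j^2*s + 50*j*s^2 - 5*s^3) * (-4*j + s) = 560*j^4 + 200*j^3*s - 285*j^2*s^2 + 70*j*s^3 - 5*s^4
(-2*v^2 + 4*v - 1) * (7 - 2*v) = 4*v^3 - 22*v^2 + 30*v - 7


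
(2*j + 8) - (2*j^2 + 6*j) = -2*j^2 - 4*j + 8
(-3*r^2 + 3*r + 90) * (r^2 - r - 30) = -3*r^4 + 6*r^3 + 177*r^2 - 180*r - 2700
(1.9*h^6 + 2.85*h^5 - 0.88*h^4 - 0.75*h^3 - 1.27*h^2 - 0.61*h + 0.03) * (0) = 0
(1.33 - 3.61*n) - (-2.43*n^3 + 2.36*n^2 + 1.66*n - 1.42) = 2.43*n^3 - 2.36*n^2 - 5.27*n + 2.75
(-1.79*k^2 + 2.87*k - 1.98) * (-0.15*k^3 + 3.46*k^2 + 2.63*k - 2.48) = 0.2685*k^5 - 6.6239*k^4 + 5.5195*k^3 + 5.1365*k^2 - 12.325*k + 4.9104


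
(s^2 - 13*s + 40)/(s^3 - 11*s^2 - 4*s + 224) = (s - 5)/(s^2 - 3*s - 28)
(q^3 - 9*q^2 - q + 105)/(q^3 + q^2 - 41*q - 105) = (q - 5)/(q + 5)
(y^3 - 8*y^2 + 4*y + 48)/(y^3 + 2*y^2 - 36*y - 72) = (y - 4)/(y + 6)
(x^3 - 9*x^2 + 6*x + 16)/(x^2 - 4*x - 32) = (x^2 - x - 2)/(x + 4)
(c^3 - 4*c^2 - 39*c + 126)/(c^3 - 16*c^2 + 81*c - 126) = (c + 6)/(c - 6)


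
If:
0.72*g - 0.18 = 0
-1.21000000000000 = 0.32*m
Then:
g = 0.25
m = -3.78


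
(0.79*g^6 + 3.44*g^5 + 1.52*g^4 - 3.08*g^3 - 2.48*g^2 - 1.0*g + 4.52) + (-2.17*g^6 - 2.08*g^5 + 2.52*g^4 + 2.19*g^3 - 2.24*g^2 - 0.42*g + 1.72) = -1.38*g^6 + 1.36*g^5 + 4.04*g^4 - 0.89*g^3 - 4.72*g^2 - 1.42*g + 6.24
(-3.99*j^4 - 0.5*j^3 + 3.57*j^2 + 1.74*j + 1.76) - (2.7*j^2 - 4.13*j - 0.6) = -3.99*j^4 - 0.5*j^3 + 0.87*j^2 + 5.87*j + 2.36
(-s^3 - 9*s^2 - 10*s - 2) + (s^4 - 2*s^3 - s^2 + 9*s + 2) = s^4 - 3*s^3 - 10*s^2 - s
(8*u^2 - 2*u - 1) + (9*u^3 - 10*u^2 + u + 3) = 9*u^3 - 2*u^2 - u + 2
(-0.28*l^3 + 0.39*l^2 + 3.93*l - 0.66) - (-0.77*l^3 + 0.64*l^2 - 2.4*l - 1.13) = 0.49*l^3 - 0.25*l^2 + 6.33*l + 0.47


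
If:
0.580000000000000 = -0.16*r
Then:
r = -3.62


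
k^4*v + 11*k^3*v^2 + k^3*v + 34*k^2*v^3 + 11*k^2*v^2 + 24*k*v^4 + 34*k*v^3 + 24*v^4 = (k + v)*(k + 4*v)*(k + 6*v)*(k*v + v)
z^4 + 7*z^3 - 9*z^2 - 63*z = z*(z - 3)*(z + 3)*(z + 7)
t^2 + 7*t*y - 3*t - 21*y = (t - 3)*(t + 7*y)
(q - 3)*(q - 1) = q^2 - 4*q + 3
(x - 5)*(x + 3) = x^2 - 2*x - 15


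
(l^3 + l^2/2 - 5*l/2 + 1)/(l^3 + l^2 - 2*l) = (l - 1/2)/l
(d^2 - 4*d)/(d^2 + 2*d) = (d - 4)/(d + 2)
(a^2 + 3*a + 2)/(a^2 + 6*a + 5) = (a + 2)/(a + 5)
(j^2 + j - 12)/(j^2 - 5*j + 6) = (j + 4)/(j - 2)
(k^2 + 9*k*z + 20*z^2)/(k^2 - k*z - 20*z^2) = (-k - 5*z)/(-k + 5*z)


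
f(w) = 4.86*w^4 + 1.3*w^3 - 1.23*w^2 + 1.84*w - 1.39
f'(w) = 19.44*w^3 + 3.9*w^2 - 2.46*w + 1.84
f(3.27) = 592.61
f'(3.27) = 715.23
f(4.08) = 1420.65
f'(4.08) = 1377.04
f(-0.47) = -2.42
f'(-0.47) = 1.84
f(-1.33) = 6.14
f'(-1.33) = -33.72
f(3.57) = 838.07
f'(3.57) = 927.27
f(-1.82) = 36.67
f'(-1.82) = -97.96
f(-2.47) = 147.87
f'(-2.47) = -261.24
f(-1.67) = 23.85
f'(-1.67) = -73.72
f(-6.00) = 5961.05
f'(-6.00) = -4042.04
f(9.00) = 32749.70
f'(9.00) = 14467.36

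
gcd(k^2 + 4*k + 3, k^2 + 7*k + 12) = k + 3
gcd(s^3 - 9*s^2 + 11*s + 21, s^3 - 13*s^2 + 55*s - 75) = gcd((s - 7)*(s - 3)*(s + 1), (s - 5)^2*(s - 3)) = s - 3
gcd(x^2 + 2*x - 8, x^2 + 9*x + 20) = x + 4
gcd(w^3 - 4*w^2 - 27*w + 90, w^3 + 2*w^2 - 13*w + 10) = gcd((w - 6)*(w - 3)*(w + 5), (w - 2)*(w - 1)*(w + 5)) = w + 5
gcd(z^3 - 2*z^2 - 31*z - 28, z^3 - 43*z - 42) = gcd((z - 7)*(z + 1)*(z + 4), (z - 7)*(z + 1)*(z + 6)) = z^2 - 6*z - 7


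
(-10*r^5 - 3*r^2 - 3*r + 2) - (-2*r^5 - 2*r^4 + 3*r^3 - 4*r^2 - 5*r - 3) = -8*r^5 + 2*r^4 - 3*r^3 + r^2 + 2*r + 5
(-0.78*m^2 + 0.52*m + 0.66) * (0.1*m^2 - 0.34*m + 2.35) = -0.078*m^4 + 0.3172*m^3 - 1.9438*m^2 + 0.9976*m + 1.551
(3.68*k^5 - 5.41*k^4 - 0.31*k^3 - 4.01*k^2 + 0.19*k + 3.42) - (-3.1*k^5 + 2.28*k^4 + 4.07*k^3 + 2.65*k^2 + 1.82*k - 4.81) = 6.78*k^5 - 7.69*k^4 - 4.38*k^3 - 6.66*k^2 - 1.63*k + 8.23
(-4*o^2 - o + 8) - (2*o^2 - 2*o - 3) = -6*o^2 + o + 11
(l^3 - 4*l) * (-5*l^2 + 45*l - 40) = -5*l^5 + 45*l^4 - 20*l^3 - 180*l^2 + 160*l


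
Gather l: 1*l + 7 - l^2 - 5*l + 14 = -l^2 - 4*l + 21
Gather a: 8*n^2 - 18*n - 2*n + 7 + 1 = 8*n^2 - 20*n + 8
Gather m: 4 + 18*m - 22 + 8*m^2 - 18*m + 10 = 8*m^2 - 8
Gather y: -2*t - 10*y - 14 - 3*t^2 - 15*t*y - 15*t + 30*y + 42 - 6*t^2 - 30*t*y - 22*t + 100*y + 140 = -9*t^2 - 39*t + y*(120 - 45*t) + 168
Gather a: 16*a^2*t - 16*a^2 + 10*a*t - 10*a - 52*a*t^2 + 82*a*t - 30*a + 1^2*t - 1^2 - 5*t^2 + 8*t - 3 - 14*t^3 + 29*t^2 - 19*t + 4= a^2*(16*t - 16) + a*(-52*t^2 + 92*t - 40) - 14*t^3 + 24*t^2 - 10*t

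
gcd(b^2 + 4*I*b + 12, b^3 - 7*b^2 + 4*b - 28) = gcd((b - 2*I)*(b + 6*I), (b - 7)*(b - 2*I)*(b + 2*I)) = b - 2*I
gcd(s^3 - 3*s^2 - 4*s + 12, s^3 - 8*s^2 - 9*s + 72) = s - 3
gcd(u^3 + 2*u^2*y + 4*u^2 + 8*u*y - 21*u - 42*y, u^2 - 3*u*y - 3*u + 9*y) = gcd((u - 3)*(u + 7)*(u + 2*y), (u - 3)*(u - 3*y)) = u - 3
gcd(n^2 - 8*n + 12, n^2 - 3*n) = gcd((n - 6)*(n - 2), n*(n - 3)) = 1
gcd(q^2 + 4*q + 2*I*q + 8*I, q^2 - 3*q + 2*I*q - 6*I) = q + 2*I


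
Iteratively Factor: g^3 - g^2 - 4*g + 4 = (g - 1)*(g^2 - 4) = (g - 2)*(g - 1)*(g + 2)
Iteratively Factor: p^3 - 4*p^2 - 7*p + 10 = (p + 2)*(p^2 - 6*p + 5) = (p - 1)*(p + 2)*(p - 5)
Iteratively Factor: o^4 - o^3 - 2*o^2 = (o - 2)*(o^3 + o^2) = o*(o - 2)*(o^2 + o) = o*(o - 2)*(o + 1)*(o)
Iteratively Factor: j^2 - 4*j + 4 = (j - 2)*(j - 2)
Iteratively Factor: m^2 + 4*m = (m + 4)*(m)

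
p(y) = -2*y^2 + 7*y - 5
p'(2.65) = -3.60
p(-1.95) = -26.26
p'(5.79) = -16.16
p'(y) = 7 - 4*y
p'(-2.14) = 15.56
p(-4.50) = -77.00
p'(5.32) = -14.28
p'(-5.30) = 28.20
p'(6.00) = -17.00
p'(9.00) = -29.00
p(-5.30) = -98.28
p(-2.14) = -29.14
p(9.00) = -104.00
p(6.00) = -35.00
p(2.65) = -0.50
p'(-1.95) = 14.80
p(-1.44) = -19.23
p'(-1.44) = 12.76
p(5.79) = -31.52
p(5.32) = -24.36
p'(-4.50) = 25.00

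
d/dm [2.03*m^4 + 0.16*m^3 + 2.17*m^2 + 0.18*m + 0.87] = 8.12*m^3 + 0.48*m^2 + 4.34*m + 0.18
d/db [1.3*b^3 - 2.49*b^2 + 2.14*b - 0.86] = 3.9*b^2 - 4.98*b + 2.14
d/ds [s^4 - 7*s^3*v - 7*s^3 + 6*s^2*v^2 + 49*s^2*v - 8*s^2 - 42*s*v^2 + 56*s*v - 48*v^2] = 4*s^3 - 21*s^2*v - 21*s^2 + 12*s*v^2 + 98*s*v - 16*s - 42*v^2 + 56*v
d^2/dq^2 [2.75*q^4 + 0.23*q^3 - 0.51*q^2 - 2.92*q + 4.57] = 33.0*q^2 + 1.38*q - 1.02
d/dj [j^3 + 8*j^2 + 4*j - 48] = 3*j^2 + 16*j + 4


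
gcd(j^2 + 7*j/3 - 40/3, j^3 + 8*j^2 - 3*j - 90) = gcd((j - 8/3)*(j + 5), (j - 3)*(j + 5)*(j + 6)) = j + 5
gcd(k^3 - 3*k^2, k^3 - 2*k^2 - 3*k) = k^2 - 3*k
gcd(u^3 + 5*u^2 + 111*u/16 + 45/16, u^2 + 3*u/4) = u + 3/4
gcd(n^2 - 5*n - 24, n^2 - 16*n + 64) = n - 8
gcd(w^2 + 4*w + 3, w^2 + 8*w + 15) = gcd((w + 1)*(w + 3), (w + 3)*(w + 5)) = w + 3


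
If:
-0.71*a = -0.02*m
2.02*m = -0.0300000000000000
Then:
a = -0.00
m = -0.01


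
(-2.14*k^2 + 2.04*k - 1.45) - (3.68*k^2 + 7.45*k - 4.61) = -5.82*k^2 - 5.41*k + 3.16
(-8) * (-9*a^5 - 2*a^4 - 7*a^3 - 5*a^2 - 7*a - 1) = 72*a^5 + 16*a^4 + 56*a^3 + 40*a^2 + 56*a + 8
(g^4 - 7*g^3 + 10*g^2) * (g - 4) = g^5 - 11*g^4 + 38*g^3 - 40*g^2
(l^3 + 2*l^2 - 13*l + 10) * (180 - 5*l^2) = -5*l^5 - 10*l^4 + 245*l^3 + 310*l^2 - 2340*l + 1800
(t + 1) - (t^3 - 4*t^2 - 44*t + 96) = -t^3 + 4*t^2 + 45*t - 95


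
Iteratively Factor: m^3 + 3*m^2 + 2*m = (m + 2)*(m^2 + m) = m*(m + 2)*(m + 1)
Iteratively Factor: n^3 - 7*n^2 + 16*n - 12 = (n - 2)*(n^2 - 5*n + 6) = (n - 3)*(n - 2)*(n - 2)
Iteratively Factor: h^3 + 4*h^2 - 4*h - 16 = (h + 4)*(h^2 - 4) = (h + 2)*(h + 4)*(h - 2)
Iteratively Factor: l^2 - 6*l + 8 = (l - 2)*(l - 4)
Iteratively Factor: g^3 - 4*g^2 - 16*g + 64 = (g - 4)*(g^2 - 16) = (g - 4)^2*(g + 4)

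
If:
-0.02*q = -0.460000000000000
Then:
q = 23.00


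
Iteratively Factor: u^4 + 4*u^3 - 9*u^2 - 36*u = (u + 4)*(u^3 - 9*u) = (u + 3)*(u + 4)*(u^2 - 3*u) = (u - 3)*(u + 3)*(u + 4)*(u)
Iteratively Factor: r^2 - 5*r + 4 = (r - 1)*(r - 4)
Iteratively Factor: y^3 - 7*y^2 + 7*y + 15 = (y - 3)*(y^2 - 4*y - 5) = (y - 5)*(y - 3)*(y + 1)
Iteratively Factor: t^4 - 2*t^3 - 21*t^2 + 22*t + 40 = (t + 1)*(t^3 - 3*t^2 - 18*t + 40) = (t + 1)*(t + 4)*(t^2 - 7*t + 10) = (t - 5)*(t + 1)*(t + 4)*(t - 2)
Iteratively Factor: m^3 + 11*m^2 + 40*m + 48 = (m + 3)*(m^2 + 8*m + 16) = (m + 3)*(m + 4)*(m + 4)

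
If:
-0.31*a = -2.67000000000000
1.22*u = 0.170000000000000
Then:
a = 8.61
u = 0.14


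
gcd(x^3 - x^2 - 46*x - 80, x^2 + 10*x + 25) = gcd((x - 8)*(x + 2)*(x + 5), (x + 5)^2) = x + 5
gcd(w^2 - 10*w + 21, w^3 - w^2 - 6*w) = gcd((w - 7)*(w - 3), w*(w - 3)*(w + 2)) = w - 3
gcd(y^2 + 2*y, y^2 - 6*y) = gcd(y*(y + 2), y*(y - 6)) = y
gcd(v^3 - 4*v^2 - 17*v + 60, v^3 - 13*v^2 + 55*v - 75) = v^2 - 8*v + 15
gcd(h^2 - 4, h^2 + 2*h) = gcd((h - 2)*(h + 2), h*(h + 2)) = h + 2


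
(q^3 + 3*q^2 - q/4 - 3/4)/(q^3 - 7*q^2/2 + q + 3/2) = (2*q^2 + 5*q - 3)/(2*(q^2 - 4*q + 3))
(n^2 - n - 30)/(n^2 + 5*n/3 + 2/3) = 3*(n^2 - n - 30)/(3*n^2 + 5*n + 2)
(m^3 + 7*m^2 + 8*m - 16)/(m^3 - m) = (m^2 + 8*m + 16)/(m*(m + 1))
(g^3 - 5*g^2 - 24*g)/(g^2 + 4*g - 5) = g*(g^2 - 5*g - 24)/(g^2 + 4*g - 5)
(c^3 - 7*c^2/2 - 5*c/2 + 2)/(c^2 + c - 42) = (c^3 - 7*c^2/2 - 5*c/2 + 2)/(c^2 + c - 42)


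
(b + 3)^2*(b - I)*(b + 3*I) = b^4 + 6*b^3 + 2*I*b^3 + 12*b^2 + 12*I*b^2 + 18*b + 18*I*b + 27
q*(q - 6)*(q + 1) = q^3 - 5*q^2 - 6*q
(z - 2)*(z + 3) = z^2 + z - 6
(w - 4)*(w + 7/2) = w^2 - w/2 - 14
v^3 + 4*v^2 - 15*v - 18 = (v - 3)*(v + 1)*(v + 6)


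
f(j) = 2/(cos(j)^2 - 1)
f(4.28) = -2.43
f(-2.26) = -3.36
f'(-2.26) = 5.53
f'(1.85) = -1.24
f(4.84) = -2.03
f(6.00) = -25.62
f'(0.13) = 1820.63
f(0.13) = -119.01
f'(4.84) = -0.52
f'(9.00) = -52.07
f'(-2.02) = 2.38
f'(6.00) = -176.06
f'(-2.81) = 109.62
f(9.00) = -11.78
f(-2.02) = -2.46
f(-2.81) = -18.87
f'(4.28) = 2.24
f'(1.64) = -0.28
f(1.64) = -2.01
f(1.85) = -2.16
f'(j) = 4*sin(j)*cos(j)/(cos(j)^2 - 1)^2 = 4*cos(j)/sin(j)^3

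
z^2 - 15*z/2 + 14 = (z - 4)*(z - 7/2)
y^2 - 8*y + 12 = (y - 6)*(y - 2)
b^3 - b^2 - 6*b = b*(b - 3)*(b + 2)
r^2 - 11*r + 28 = (r - 7)*(r - 4)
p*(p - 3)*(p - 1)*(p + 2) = p^4 - 2*p^3 - 5*p^2 + 6*p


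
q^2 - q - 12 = (q - 4)*(q + 3)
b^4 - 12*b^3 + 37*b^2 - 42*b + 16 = (b - 8)*(b - 2)*(b - 1)^2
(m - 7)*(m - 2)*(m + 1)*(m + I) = m^4 - 8*m^3 + I*m^3 + 5*m^2 - 8*I*m^2 + 14*m + 5*I*m + 14*I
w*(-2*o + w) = -2*o*w + w^2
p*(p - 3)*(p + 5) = p^3 + 2*p^2 - 15*p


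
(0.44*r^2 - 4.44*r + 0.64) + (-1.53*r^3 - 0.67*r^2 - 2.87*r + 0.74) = -1.53*r^3 - 0.23*r^2 - 7.31*r + 1.38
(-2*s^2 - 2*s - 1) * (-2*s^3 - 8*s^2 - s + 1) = 4*s^5 + 20*s^4 + 20*s^3 + 8*s^2 - s - 1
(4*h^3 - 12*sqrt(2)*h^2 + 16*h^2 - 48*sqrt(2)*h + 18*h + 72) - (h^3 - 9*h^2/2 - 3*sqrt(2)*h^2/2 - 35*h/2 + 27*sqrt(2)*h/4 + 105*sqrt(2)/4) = 3*h^3 - 21*sqrt(2)*h^2/2 + 41*h^2/2 - 219*sqrt(2)*h/4 + 71*h/2 - 105*sqrt(2)/4 + 72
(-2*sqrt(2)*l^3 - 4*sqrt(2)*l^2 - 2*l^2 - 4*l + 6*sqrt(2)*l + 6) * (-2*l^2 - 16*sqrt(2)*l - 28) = 4*sqrt(2)*l^5 + 8*sqrt(2)*l^4 + 68*l^4 + 76*sqrt(2)*l^3 + 136*l^3 - 148*l^2 + 176*sqrt(2)*l^2 - 264*sqrt(2)*l + 112*l - 168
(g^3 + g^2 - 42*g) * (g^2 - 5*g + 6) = g^5 - 4*g^4 - 41*g^3 + 216*g^2 - 252*g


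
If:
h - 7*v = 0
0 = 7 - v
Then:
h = 49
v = 7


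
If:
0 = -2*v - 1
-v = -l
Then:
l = -1/2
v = -1/2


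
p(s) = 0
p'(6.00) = 0.00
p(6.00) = 0.00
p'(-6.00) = 0.00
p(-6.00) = 0.00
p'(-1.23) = 0.00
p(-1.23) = 0.00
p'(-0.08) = 0.00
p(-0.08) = 0.00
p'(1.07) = 0.00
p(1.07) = 0.00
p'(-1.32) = 0.00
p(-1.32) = 0.00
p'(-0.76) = 0.00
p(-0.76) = 0.00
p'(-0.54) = 0.00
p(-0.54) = 0.00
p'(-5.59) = 0.00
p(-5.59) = 0.00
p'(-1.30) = 0.00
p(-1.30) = 0.00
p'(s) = 0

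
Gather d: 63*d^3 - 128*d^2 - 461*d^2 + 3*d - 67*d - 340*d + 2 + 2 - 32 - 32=63*d^3 - 589*d^2 - 404*d - 60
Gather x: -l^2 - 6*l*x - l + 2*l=-l^2 - 6*l*x + l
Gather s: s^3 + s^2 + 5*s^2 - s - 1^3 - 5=s^3 + 6*s^2 - s - 6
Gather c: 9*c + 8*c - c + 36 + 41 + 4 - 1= 16*c + 80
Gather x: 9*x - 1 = 9*x - 1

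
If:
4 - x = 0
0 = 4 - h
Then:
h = 4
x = 4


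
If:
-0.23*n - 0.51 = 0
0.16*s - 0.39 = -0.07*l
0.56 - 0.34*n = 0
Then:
No Solution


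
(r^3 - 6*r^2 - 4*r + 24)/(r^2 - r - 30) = (r^2 - 4)/(r + 5)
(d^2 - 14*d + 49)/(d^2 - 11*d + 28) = (d - 7)/(d - 4)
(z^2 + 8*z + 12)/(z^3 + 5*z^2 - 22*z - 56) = (z + 6)/(z^2 + 3*z - 28)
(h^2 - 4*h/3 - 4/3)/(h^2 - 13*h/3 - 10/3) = (h - 2)/(h - 5)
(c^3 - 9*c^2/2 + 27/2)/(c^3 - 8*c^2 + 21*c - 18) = (c + 3/2)/(c - 2)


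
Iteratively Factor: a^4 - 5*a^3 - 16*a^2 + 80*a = (a)*(a^3 - 5*a^2 - 16*a + 80) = a*(a - 5)*(a^2 - 16) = a*(a - 5)*(a + 4)*(a - 4)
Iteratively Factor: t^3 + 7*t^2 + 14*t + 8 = (t + 2)*(t^2 + 5*t + 4) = (t + 1)*(t + 2)*(t + 4)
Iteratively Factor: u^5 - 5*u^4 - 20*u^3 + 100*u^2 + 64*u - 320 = (u - 2)*(u^4 - 3*u^3 - 26*u^2 + 48*u + 160) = (u - 4)*(u - 2)*(u^3 + u^2 - 22*u - 40) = (u - 5)*(u - 4)*(u - 2)*(u^2 + 6*u + 8) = (u - 5)*(u - 4)*(u - 2)*(u + 4)*(u + 2)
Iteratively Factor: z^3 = (z)*(z^2) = z^2*(z)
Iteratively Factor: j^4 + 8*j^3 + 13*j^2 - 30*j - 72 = (j - 2)*(j^3 + 10*j^2 + 33*j + 36) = (j - 2)*(j + 4)*(j^2 + 6*j + 9) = (j - 2)*(j + 3)*(j + 4)*(j + 3)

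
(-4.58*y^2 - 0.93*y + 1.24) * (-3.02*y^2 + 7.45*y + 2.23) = 13.8316*y^4 - 31.3124*y^3 - 20.8867*y^2 + 7.1641*y + 2.7652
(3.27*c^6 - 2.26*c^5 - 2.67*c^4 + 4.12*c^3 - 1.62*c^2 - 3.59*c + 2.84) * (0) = 0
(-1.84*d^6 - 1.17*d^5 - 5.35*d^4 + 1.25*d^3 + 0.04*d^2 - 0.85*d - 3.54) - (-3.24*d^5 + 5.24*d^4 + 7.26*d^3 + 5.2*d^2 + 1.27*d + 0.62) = -1.84*d^6 + 2.07*d^5 - 10.59*d^4 - 6.01*d^3 - 5.16*d^2 - 2.12*d - 4.16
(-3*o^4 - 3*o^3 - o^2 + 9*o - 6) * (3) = -9*o^4 - 9*o^3 - 3*o^2 + 27*o - 18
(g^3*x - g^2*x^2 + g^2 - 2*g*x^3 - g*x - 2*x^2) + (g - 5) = g^3*x - g^2*x^2 + g^2 - 2*g*x^3 - g*x + g - 2*x^2 - 5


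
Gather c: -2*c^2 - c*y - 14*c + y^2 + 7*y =-2*c^2 + c*(-y - 14) + y^2 + 7*y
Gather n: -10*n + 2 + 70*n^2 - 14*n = 70*n^2 - 24*n + 2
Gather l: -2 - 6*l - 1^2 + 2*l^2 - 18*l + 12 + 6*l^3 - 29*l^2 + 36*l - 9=6*l^3 - 27*l^2 + 12*l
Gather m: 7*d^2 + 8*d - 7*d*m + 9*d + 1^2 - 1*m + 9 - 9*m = 7*d^2 + 17*d + m*(-7*d - 10) + 10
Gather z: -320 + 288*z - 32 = 288*z - 352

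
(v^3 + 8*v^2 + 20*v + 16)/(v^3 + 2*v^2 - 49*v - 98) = (v^2 + 6*v + 8)/(v^2 - 49)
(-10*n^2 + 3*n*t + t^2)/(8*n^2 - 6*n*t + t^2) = (5*n + t)/(-4*n + t)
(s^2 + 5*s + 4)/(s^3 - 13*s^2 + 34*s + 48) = (s + 4)/(s^2 - 14*s + 48)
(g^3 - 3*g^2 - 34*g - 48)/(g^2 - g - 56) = (g^2 + 5*g + 6)/(g + 7)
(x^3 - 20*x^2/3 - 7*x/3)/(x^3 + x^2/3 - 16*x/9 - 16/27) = 9*x*(x - 7)/(9*x^2 - 16)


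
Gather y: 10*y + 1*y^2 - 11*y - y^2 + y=0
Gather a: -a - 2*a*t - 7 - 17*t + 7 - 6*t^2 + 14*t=a*(-2*t - 1) - 6*t^2 - 3*t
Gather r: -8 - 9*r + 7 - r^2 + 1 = -r^2 - 9*r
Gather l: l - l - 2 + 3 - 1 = 0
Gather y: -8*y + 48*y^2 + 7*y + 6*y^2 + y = 54*y^2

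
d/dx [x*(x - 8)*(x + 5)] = 3*x^2 - 6*x - 40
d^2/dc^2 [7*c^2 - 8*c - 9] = 14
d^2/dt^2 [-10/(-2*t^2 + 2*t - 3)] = 40*(-2*t^2 + 2*t + 2*(2*t - 1)^2 - 3)/(2*t^2 - 2*t + 3)^3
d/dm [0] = 0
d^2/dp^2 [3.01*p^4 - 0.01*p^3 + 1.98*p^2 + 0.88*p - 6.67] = 36.12*p^2 - 0.06*p + 3.96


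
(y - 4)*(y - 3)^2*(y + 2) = y^4 - 8*y^3 + 13*y^2 + 30*y - 72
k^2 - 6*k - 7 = (k - 7)*(k + 1)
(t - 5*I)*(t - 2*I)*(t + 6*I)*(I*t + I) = I*t^4 + t^3 + I*t^3 + t^2 + 32*I*t^2 + 60*t + 32*I*t + 60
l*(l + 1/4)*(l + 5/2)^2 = l^4 + 21*l^3/4 + 15*l^2/2 + 25*l/16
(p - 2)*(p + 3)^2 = p^3 + 4*p^2 - 3*p - 18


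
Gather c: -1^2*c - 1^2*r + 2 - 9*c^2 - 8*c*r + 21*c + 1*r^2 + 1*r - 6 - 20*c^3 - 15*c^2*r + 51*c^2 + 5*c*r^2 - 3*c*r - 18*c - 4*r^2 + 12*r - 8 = -20*c^3 + c^2*(42 - 15*r) + c*(5*r^2 - 11*r + 2) - 3*r^2 + 12*r - 12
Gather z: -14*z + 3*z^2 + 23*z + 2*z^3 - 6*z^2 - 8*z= 2*z^3 - 3*z^2 + z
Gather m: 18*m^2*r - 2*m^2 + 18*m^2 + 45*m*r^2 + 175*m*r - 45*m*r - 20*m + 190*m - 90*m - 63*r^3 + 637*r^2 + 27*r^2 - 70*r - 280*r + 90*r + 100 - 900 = m^2*(18*r + 16) + m*(45*r^2 + 130*r + 80) - 63*r^3 + 664*r^2 - 260*r - 800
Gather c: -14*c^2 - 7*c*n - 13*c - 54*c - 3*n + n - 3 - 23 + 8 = -14*c^2 + c*(-7*n - 67) - 2*n - 18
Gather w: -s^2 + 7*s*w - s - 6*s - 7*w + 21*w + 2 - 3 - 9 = -s^2 - 7*s + w*(7*s + 14) - 10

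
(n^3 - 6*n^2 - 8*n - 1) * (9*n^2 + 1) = 9*n^5 - 54*n^4 - 71*n^3 - 15*n^2 - 8*n - 1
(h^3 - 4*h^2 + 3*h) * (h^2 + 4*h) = h^5 - 13*h^3 + 12*h^2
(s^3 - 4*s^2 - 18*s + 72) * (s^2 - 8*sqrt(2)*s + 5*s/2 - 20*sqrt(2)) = s^5 - 8*sqrt(2)*s^4 - 3*s^4/2 - 28*s^3 + 12*sqrt(2)*s^3 + 27*s^2 + 224*sqrt(2)*s^2 - 216*sqrt(2)*s + 180*s - 1440*sqrt(2)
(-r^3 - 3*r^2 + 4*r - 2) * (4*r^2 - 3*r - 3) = -4*r^5 - 9*r^4 + 28*r^3 - 11*r^2 - 6*r + 6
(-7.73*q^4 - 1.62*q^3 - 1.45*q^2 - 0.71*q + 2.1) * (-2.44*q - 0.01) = 18.8612*q^5 + 4.0301*q^4 + 3.5542*q^3 + 1.7469*q^2 - 5.1169*q - 0.021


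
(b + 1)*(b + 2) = b^2 + 3*b + 2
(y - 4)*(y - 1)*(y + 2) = y^3 - 3*y^2 - 6*y + 8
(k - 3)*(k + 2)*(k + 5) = k^3 + 4*k^2 - 11*k - 30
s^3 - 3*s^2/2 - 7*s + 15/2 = (s - 3)*(s - 1)*(s + 5/2)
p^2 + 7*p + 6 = (p + 1)*(p + 6)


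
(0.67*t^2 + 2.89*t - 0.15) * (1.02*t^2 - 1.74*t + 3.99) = 0.6834*t^4 + 1.782*t^3 - 2.5083*t^2 + 11.7921*t - 0.5985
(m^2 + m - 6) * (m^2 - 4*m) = m^4 - 3*m^3 - 10*m^2 + 24*m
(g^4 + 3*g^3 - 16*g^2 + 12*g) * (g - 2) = g^5 + g^4 - 22*g^3 + 44*g^2 - 24*g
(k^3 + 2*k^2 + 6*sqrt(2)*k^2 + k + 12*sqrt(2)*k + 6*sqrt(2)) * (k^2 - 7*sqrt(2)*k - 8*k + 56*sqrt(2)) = k^5 - 6*k^4 - sqrt(2)*k^4 - 99*k^3 + 6*sqrt(2)*k^3 + 15*sqrt(2)*k^2 + 496*k^2 + 8*sqrt(2)*k + 1260*k + 672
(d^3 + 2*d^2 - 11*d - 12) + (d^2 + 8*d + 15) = d^3 + 3*d^2 - 3*d + 3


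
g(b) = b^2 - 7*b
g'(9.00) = 11.00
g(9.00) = 18.00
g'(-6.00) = -19.00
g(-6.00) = 78.00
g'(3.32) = -0.36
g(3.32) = -12.22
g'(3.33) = -0.34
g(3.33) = -12.22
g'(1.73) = -3.54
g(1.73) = -9.12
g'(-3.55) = -14.10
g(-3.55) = 37.45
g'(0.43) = -6.14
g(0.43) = -2.83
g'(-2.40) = -11.80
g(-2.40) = 22.56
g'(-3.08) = -13.16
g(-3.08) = 31.05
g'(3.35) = -0.30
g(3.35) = -12.23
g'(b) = 2*b - 7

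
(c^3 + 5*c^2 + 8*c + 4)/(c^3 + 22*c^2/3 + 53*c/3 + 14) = 3*(c^2 + 3*c + 2)/(3*c^2 + 16*c + 21)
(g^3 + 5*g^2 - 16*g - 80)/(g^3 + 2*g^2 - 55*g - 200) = (g^2 - 16)/(g^2 - 3*g - 40)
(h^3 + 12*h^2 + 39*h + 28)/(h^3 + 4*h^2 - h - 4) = (h + 7)/(h - 1)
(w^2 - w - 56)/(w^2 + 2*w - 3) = (w^2 - w - 56)/(w^2 + 2*w - 3)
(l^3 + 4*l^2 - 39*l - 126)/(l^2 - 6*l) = l + 10 + 21/l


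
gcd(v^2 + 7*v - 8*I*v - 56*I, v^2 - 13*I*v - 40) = v - 8*I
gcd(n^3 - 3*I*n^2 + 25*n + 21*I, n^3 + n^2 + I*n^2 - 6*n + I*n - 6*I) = n + I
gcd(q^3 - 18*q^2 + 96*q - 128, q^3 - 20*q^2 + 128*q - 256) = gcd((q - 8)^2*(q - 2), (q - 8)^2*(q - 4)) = q^2 - 16*q + 64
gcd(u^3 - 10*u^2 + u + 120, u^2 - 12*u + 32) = u - 8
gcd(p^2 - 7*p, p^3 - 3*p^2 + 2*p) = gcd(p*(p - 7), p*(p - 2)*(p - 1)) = p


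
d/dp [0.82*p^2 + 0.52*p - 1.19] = 1.64*p + 0.52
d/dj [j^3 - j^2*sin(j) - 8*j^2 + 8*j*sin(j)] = -j^2*cos(j) + 3*j^2 - 2*j*sin(j) + 8*j*cos(j) - 16*j + 8*sin(j)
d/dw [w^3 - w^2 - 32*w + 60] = 3*w^2 - 2*w - 32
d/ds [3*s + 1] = 3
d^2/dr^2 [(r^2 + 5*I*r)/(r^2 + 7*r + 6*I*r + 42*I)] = (r^3*(-14 - 2*I) - 252*I*r^2 + 1260*r - 588 + 2520*I)/(r^6 + r^5*(21 + 18*I) + r^4*(39 + 378*I) + r^3*(-1925 + 2430*I) + r^2*(-15876 + 1638*I) + r*(-37044 - 31752*I) - 74088*I)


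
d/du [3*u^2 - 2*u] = 6*u - 2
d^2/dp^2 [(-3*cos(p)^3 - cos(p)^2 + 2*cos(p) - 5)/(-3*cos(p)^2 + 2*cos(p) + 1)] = (9*(1 - cos(p)^2)^2 - 27*cos(p)^6 + 27*cos(p)^5 - 241*cos(p)^3 - 112*cos(p)^2 + 106*cos(p) - 89)/((cos(p) - 1)^2*(3*cos(p) + 1)^3)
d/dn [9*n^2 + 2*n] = 18*n + 2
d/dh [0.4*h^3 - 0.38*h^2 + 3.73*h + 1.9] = 1.2*h^2 - 0.76*h + 3.73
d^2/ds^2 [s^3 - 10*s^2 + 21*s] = 6*s - 20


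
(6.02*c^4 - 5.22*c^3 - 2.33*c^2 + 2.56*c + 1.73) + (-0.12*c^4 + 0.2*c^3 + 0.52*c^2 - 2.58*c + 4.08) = 5.9*c^4 - 5.02*c^3 - 1.81*c^2 - 0.02*c + 5.81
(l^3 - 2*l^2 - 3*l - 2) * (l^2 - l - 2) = l^5 - 3*l^4 - 3*l^3 + 5*l^2 + 8*l + 4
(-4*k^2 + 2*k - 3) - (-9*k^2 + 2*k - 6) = 5*k^2 + 3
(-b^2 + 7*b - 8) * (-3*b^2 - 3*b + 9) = 3*b^4 - 18*b^3 - 6*b^2 + 87*b - 72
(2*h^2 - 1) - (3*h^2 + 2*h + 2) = -h^2 - 2*h - 3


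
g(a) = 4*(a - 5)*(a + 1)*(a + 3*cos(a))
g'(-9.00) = 2034.43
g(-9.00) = -5256.56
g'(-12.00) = 604.40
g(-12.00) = -7082.39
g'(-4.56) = -4.33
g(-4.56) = -682.77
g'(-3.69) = 231.77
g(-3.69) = -584.41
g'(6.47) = 356.23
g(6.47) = 413.66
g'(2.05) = 60.09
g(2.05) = -24.00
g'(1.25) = 49.16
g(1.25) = -74.11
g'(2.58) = 20.90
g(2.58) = -1.41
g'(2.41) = 36.06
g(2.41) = -6.28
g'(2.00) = 62.20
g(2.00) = -27.06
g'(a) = 4*(1 - 3*sin(a))*(a - 5)*(a + 1) + 4*(a - 5)*(a + 3*cos(a)) + 4*(a + 1)*(a + 3*cos(a)) = -4*(a - 5)*(a + 1)*(3*sin(a) - 1) + 4*(a - 5)*(a + 3*cos(a)) + 4*(a + 1)*(a + 3*cos(a))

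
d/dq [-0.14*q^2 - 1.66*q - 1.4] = -0.28*q - 1.66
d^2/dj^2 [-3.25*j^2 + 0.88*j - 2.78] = -6.50000000000000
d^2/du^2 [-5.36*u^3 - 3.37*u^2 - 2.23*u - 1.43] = -32.16*u - 6.74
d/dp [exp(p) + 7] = exp(p)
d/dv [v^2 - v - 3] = 2*v - 1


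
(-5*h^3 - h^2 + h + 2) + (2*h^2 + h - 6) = -5*h^3 + h^2 + 2*h - 4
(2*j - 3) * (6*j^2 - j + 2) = 12*j^3 - 20*j^2 + 7*j - 6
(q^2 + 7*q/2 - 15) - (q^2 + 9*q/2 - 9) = -q - 6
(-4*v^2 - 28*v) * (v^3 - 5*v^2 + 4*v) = -4*v^5 - 8*v^4 + 124*v^3 - 112*v^2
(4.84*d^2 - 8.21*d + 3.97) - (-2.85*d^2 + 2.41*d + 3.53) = 7.69*d^2 - 10.62*d + 0.44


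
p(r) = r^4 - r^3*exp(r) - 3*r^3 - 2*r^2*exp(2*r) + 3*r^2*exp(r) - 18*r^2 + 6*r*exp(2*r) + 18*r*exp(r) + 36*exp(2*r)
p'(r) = -r^3*exp(r) + 4*r^3 - 4*r^2*exp(2*r) - 9*r^2 + 8*r*exp(2*r) + 24*r*exp(r) - 36*r + 78*exp(2*r) + 18*exp(r)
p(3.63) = 46640.15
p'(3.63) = 79377.15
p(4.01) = 87708.79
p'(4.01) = 141875.94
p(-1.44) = -26.72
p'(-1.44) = 21.28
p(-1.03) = -16.25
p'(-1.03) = 29.50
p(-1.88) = -33.31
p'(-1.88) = 7.30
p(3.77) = 59074.80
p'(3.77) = 98885.83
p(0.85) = 242.17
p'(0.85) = 502.13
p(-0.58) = -0.54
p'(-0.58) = 42.04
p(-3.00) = 0.00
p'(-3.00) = -82.30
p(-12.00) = 23328.01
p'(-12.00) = -7775.99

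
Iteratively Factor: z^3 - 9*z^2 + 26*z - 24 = (z - 2)*(z^2 - 7*z + 12) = (z - 3)*(z - 2)*(z - 4)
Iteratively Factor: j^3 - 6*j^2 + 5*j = (j - 1)*(j^2 - 5*j) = (j - 5)*(j - 1)*(j)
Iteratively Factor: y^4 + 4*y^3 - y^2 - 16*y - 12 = (y + 3)*(y^3 + y^2 - 4*y - 4) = (y + 1)*(y + 3)*(y^2 - 4) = (y + 1)*(y + 2)*(y + 3)*(y - 2)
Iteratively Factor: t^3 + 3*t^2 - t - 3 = (t + 1)*(t^2 + 2*t - 3) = (t + 1)*(t + 3)*(t - 1)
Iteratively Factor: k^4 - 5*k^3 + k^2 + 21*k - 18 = (k - 3)*(k^3 - 2*k^2 - 5*k + 6) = (k - 3)*(k + 2)*(k^2 - 4*k + 3) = (k - 3)^2*(k + 2)*(k - 1)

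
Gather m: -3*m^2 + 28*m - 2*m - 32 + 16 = -3*m^2 + 26*m - 16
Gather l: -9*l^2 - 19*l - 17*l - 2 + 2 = -9*l^2 - 36*l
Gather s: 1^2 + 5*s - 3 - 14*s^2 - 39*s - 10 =-14*s^2 - 34*s - 12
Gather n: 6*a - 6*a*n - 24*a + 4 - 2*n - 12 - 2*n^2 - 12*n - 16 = -18*a - 2*n^2 + n*(-6*a - 14) - 24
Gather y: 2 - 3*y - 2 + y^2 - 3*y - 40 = y^2 - 6*y - 40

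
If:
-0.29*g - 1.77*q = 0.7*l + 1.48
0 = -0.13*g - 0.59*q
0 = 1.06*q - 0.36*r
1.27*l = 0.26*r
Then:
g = 7.67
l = -1.02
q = -1.69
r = -4.98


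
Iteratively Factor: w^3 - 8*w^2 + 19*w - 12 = (w - 1)*(w^2 - 7*w + 12) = (w - 3)*(w - 1)*(w - 4)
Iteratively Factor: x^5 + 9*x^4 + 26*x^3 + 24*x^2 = (x + 4)*(x^4 + 5*x^3 + 6*x^2) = (x + 3)*(x + 4)*(x^3 + 2*x^2) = x*(x + 3)*(x + 4)*(x^2 + 2*x) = x^2*(x + 3)*(x + 4)*(x + 2)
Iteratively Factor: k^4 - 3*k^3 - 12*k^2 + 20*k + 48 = (k - 4)*(k^3 + k^2 - 8*k - 12) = (k - 4)*(k + 2)*(k^2 - k - 6) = (k - 4)*(k + 2)^2*(k - 3)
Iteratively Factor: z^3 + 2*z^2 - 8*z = (z + 4)*(z^2 - 2*z) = z*(z + 4)*(z - 2)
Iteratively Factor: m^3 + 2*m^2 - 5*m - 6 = (m + 1)*(m^2 + m - 6) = (m + 1)*(m + 3)*(m - 2)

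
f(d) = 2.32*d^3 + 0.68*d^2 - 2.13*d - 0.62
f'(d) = 6.96*d^2 + 1.36*d - 2.13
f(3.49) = 98.85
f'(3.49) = 87.39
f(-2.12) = -15.15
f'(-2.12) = 26.27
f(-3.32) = -70.95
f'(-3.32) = 70.07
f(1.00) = 0.25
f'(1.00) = 6.19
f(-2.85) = -42.73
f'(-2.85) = 50.53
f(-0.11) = -0.38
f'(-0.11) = -2.20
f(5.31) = 354.60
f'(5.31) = 201.34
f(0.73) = -0.91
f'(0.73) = 2.57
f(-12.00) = -3886.10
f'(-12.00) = 983.79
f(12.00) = 4080.70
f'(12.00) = 1016.43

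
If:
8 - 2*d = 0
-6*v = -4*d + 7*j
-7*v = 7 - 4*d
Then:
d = 4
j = 58/49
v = 9/7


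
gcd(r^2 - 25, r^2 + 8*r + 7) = 1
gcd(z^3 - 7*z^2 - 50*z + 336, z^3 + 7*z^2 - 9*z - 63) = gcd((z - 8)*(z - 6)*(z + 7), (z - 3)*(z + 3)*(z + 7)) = z + 7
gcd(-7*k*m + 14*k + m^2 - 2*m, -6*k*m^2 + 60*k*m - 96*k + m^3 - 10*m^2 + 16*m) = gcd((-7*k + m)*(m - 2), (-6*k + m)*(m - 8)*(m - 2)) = m - 2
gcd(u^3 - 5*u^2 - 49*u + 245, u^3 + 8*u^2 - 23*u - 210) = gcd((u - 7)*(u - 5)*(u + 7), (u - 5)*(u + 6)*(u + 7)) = u^2 + 2*u - 35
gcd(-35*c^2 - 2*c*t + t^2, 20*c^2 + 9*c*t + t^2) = 5*c + t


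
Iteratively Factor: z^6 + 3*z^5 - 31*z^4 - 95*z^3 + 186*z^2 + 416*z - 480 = (z + 4)*(z^5 - z^4 - 27*z^3 + 13*z^2 + 134*z - 120) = (z - 1)*(z + 4)*(z^4 - 27*z^2 - 14*z + 120) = (z - 1)*(z + 4)^2*(z^3 - 4*z^2 - 11*z + 30) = (z - 1)*(z + 3)*(z + 4)^2*(z^2 - 7*z + 10) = (z - 5)*(z - 1)*(z + 3)*(z + 4)^2*(z - 2)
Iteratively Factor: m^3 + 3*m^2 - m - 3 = (m + 1)*(m^2 + 2*m - 3) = (m - 1)*(m + 1)*(m + 3)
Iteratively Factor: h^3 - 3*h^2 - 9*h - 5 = (h - 5)*(h^2 + 2*h + 1) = (h - 5)*(h + 1)*(h + 1)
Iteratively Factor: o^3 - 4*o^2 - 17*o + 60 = (o + 4)*(o^2 - 8*o + 15) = (o - 5)*(o + 4)*(o - 3)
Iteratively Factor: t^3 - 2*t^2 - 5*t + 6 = (t - 3)*(t^2 + t - 2) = (t - 3)*(t + 2)*(t - 1)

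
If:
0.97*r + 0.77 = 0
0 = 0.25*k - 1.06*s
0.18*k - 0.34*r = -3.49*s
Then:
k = -0.27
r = -0.79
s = -0.06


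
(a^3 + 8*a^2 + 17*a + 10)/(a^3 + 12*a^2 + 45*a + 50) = (a + 1)/(a + 5)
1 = 1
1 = 1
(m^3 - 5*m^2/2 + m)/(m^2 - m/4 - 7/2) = 2*m*(2*m - 1)/(4*m + 7)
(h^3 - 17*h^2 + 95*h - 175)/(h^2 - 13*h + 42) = (h^2 - 10*h + 25)/(h - 6)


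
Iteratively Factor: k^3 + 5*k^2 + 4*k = (k + 1)*(k^2 + 4*k) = (k + 1)*(k + 4)*(k)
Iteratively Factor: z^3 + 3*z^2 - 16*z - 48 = (z + 4)*(z^2 - z - 12) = (z - 4)*(z + 4)*(z + 3)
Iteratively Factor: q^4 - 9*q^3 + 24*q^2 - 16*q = (q)*(q^3 - 9*q^2 + 24*q - 16) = q*(q - 1)*(q^2 - 8*q + 16) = q*(q - 4)*(q - 1)*(q - 4)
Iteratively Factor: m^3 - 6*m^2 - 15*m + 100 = (m + 4)*(m^2 - 10*m + 25) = (m - 5)*(m + 4)*(m - 5)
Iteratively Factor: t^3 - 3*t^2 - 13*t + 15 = (t + 3)*(t^2 - 6*t + 5) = (t - 5)*(t + 3)*(t - 1)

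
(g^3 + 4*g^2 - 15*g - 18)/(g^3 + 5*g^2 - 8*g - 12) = (g - 3)/(g - 2)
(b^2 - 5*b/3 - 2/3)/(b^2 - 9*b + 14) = (b + 1/3)/(b - 7)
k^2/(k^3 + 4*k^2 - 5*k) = k/(k^2 + 4*k - 5)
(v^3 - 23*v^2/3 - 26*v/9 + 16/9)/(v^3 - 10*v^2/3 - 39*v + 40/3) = (v + 2/3)/(v + 5)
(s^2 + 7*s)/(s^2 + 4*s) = (s + 7)/(s + 4)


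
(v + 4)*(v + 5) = v^2 + 9*v + 20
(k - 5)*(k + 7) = k^2 + 2*k - 35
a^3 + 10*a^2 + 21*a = a*(a + 3)*(a + 7)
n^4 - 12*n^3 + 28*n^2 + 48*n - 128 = (n - 8)*(n - 4)*(n - 2)*(n + 2)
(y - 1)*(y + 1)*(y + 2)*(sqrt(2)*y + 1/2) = sqrt(2)*y^4 + y^3/2 + 2*sqrt(2)*y^3 - sqrt(2)*y^2 + y^2 - 2*sqrt(2)*y - y/2 - 1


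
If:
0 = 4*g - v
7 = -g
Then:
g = -7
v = -28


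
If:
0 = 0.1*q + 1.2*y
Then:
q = -12.0*y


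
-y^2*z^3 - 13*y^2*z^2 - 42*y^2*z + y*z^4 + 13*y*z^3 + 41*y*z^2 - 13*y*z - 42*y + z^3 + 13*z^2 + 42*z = (-y + z)*(z + 6)*(z + 7)*(y*z + 1)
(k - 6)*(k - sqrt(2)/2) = k^2 - 6*k - sqrt(2)*k/2 + 3*sqrt(2)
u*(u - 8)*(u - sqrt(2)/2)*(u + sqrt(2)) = u^4 - 8*u^3 + sqrt(2)*u^3/2 - 4*sqrt(2)*u^2 - u^2 + 8*u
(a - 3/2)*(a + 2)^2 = a^3 + 5*a^2/2 - 2*a - 6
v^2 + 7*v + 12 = (v + 3)*(v + 4)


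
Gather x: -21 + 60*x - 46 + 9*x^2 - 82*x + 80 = 9*x^2 - 22*x + 13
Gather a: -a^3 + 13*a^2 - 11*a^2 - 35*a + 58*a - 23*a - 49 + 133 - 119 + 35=-a^3 + 2*a^2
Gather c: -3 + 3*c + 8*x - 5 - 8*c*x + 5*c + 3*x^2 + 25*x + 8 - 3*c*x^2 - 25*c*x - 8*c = c*(-3*x^2 - 33*x) + 3*x^2 + 33*x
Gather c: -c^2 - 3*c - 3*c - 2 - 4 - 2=-c^2 - 6*c - 8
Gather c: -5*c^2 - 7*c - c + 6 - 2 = -5*c^2 - 8*c + 4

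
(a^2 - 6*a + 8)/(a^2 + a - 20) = (a - 2)/(a + 5)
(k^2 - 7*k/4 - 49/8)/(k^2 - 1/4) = (8*k^2 - 14*k - 49)/(2*(4*k^2 - 1))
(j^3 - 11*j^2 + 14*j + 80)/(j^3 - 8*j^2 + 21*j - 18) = (j^3 - 11*j^2 + 14*j + 80)/(j^3 - 8*j^2 + 21*j - 18)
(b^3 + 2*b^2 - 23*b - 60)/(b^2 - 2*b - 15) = b + 4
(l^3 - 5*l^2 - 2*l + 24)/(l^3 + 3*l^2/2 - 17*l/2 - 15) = 2*(l - 4)/(2*l + 5)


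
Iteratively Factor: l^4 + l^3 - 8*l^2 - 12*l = (l - 3)*(l^3 + 4*l^2 + 4*l) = (l - 3)*(l + 2)*(l^2 + 2*l) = l*(l - 3)*(l + 2)*(l + 2)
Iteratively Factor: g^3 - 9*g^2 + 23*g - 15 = (g - 1)*(g^2 - 8*g + 15) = (g - 3)*(g - 1)*(g - 5)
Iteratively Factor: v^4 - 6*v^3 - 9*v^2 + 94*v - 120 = (v - 3)*(v^3 - 3*v^2 - 18*v + 40) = (v - 3)*(v + 4)*(v^2 - 7*v + 10) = (v - 5)*(v - 3)*(v + 4)*(v - 2)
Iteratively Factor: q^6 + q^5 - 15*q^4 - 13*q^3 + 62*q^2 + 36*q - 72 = (q - 3)*(q^5 + 4*q^4 - 3*q^3 - 22*q^2 - 4*q + 24) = (q - 3)*(q + 3)*(q^4 + q^3 - 6*q^2 - 4*q + 8) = (q - 3)*(q - 2)*(q + 3)*(q^3 + 3*q^2 - 4) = (q - 3)*(q - 2)*(q + 2)*(q + 3)*(q^2 + q - 2) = (q - 3)*(q - 2)*(q - 1)*(q + 2)*(q + 3)*(q + 2)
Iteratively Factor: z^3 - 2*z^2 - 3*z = (z - 3)*(z^2 + z) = z*(z - 3)*(z + 1)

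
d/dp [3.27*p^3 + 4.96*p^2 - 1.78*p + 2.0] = 9.81*p^2 + 9.92*p - 1.78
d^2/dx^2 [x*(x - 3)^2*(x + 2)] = 12*x^2 - 24*x - 6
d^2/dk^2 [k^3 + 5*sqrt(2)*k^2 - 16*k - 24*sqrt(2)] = 6*k + 10*sqrt(2)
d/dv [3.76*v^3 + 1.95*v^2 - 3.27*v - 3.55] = 11.28*v^2 + 3.9*v - 3.27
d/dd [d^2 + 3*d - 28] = 2*d + 3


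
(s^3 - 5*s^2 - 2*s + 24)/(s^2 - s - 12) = (s^2 - s - 6)/(s + 3)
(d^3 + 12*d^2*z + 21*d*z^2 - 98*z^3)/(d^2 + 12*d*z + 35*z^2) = (d^2 + 5*d*z - 14*z^2)/(d + 5*z)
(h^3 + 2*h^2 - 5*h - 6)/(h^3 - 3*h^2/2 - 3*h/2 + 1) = 2*(h + 3)/(2*h - 1)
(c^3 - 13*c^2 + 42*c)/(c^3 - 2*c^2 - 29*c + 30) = c*(c - 7)/(c^2 + 4*c - 5)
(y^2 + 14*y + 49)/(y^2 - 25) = (y^2 + 14*y + 49)/(y^2 - 25)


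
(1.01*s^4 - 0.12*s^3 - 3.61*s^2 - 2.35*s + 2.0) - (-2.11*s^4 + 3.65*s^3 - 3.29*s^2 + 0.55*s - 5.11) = 3.12*s^4 - 3.77*s^3 - 0.32*s^2 - 2.9*s + 7.11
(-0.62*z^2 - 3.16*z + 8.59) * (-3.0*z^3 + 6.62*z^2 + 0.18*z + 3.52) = 1.86*z^5 + 5.3756*z^4 - 46.8008*z^3 + 54.1146*z^2 - 9.577*z + 30.2368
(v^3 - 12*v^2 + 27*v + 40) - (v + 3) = v^3 - 12*v^2 + 26*v + 37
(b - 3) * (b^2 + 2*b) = b^3 - b^2 - 6*b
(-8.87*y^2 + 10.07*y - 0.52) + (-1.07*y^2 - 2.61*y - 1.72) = -9.94*y^2 + 7.46*y - 2.24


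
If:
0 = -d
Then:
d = 0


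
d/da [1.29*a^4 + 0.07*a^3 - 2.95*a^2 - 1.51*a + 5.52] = 5.16*a^3 + 0.21*a^2 - 5.9*a - 1.51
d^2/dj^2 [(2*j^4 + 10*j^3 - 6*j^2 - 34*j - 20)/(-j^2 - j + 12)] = 4*(-j^6 - 3*j^5 + 33*j^4 + 45*j^3 - 546*j^2 - 1518*j + 766)/(j^6 + 3*j^5 - 33*j^4 - 71*j^3 + 396*j^2 + 432*j - 1728)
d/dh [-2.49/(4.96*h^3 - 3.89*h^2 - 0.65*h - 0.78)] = (37.0512*h^2 - 19.3722*h - 1.6185)/(-4.96*h^3 + 3.89*h^2 + 0.65*h + 0.78)^2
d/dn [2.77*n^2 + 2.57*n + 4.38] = 5.54*n + 2.57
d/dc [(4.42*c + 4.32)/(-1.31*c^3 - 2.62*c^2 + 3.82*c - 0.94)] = (11.5804*c^3 + 28.558*c^2 + 22.6368*c - 20.6572)/(1.7161*c^6 + 6.8644*c^5 - 3.144*c^4 - 17.554*c^3 + 19.518*c^2 - 7.1816*c + 0.8836)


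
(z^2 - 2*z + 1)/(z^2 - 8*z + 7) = (z - 1)/(z - 7)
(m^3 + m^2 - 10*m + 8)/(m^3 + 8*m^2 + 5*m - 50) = (m^2 + 3*m - 4)/(m^2 + 10*m + 25)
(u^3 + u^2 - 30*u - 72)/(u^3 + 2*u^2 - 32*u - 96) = (u + 3)/(u + 4)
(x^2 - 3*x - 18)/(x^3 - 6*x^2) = (x + 3)/x^2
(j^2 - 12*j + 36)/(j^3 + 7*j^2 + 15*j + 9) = (j^2 - 12*j + 36)/(j^3 + 7*j^2 + 15*j + 9)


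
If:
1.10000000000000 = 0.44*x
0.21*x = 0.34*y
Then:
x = 2.50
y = 1.54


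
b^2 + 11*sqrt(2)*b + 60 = (b + 5*sqrt(2))*(b + 6*sqrt(2))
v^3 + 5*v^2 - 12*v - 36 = (v - 3)*(v + 2)*(v + 6)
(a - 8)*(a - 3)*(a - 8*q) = a^3 - 8*a^2*q - 11*a^2 + 88*a*q + 24*a - 192*q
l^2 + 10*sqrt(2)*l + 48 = (l + 4*sqrt(2))*(l + 6*sqrt(2))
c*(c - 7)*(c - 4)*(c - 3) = c^4 - 14*c^3 + 61*c^2 - 84*c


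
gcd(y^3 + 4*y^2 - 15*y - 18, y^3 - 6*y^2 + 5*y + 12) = y^2 - 2*y - 3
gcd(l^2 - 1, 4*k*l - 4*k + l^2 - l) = l - 1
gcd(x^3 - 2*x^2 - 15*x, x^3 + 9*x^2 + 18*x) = x^2 + 3*x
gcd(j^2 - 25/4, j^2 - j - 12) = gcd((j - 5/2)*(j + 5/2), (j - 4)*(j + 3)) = 1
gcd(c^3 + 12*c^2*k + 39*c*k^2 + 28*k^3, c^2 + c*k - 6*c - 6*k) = c + k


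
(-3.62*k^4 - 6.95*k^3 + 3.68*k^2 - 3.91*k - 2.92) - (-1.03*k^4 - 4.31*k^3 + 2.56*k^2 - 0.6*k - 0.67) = -2.59*k^4 - 2.64*k^3 + 1.12*k^2 - 3.31*k - 2.25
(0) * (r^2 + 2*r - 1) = 0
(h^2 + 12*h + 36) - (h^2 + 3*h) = 9*h + 36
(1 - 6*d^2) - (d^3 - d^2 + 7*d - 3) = -d^3 - 5*d^2 - 7*d + 4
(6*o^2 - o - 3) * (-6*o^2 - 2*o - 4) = -36*o^4 - 6*o^3 - 4*o^2 + 10*o + 12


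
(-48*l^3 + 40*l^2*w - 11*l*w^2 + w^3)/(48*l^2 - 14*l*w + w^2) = (-48*l^3 + 40*l^2*w - 11*l*w^2 + w^3)/(48*l^2 - 14*l*w + w^2)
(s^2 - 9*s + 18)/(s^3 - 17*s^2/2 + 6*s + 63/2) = 2*(s - 6)/(2*s^2 - 11*s - 21)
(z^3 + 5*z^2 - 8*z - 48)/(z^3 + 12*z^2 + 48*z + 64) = (z - 3)/(z + 4)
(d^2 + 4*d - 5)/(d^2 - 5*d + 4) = (d + 5)/(d - 4)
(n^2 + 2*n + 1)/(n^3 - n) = (n + 1)/(n*(n - 1))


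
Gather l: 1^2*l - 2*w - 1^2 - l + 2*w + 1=0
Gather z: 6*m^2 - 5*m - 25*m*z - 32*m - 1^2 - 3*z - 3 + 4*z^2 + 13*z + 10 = 6*m^2 - 37*m + 4*z^2 + z*(10 - 25*m) + 6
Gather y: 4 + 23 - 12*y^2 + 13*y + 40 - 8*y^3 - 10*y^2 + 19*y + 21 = -8*y^3 - 22*y^2 + 32*y + 88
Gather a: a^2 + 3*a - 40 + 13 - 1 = a^2 + 3*a - 28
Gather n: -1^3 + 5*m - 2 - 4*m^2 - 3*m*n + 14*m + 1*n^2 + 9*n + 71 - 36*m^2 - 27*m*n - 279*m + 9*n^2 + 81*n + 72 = -40*m^2 - 260*m + 10*n^2 + n*(90 - 30*m) + 140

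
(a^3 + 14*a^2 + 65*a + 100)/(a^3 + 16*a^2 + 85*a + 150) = (a + 4)/(a + 6)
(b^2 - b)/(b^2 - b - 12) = b*(1 - b)/(-b^2 + b + 12)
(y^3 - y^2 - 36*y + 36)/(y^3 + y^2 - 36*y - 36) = (y - 1)/(y + 1)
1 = 1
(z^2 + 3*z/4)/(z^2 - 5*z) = (z + 3/4)/(z - 5)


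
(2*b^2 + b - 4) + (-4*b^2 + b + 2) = -2*b^2 + 2*b - 2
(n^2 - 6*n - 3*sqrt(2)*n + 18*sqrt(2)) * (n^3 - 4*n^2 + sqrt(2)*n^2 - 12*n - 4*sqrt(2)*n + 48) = n^5 - 10*n^4 - 2*sqrt(2)*n^4 + 6*n^3 + 20*sqrt(2)*n^3 - 12*sqrt(2)*n^2 + 180*n^2 - 360*sqrt(2)*n - 432*n + 864*sqrt(2)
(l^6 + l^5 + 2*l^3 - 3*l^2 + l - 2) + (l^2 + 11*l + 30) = l^6 + l^5 + 2*l^3 - 2*l^2 + 12*l + 28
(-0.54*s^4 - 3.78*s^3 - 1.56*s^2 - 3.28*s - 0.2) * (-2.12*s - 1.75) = 1.1448*s^5 + 8.9586*s^4 + 9.9222*s^3 + 9.6836*s^2 + 6.164*s + 0.35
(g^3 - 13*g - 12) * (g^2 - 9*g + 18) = g^5 - 9*g^4 + 5*g^3 + 105*g^2 - 126*g - 216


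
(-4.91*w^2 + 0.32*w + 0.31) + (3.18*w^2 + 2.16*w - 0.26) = -1.73*w^2 + 2.48*w + 0.05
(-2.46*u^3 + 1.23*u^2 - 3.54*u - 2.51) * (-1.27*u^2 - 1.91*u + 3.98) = 3.1242*u^5 + 3.1365*u^4 - 7.6443*u^3 + 14.8445*u^2 - 9.2951*u - 9.9898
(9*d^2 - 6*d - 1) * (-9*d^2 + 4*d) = -81*d^4 + 90*d^3 - 15*d^2 - 4*d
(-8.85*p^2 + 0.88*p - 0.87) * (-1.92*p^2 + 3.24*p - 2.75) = 16.992*p^4 - 30.3636*p^3 + 28.8591*p^2 - 5.2388*p + 2.3925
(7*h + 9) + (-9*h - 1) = 8 - 2*h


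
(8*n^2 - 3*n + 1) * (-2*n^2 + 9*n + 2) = -16*n^4 + 78*n^3 - 13*n^2 + 3*n + 2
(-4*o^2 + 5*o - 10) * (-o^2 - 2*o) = 4*o^4 + 3*o^3 + 20*o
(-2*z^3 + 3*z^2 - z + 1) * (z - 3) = -2*z^4 + 9*z^3 - 10*z^2 + 4*z - 3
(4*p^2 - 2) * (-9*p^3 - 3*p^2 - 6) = -36*p^5 - 12*p^4 + 18*p^3 - 18*p^2 + 12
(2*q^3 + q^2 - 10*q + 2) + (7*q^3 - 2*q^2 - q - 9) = 9*q^3 - q^2 - 11*q - 7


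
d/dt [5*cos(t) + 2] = -5*sin(t)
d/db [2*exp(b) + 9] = 2*exp(b)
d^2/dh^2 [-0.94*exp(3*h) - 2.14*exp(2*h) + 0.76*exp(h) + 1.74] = (-8.46*exp(2*h) - 8.56*exp(h) + 0.76)*exp(h)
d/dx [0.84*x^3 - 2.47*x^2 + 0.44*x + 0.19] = 2.52*x^2 - 4.94*x + 0.44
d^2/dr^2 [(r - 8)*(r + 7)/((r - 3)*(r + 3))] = 2*(-r^3 - 141*r^2 - 27*r - 423)/(r^6 - 27*r^4 + 243*r^2 - 729)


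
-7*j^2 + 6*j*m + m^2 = (-j + m)*(7*j + m)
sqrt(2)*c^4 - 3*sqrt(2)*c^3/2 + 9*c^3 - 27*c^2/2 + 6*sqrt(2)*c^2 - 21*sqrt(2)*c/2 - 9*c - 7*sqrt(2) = (c - 2)*(c + sqrt(2))*(c + 7*sqrt(2)/2)*(sqrt(2)*c + sqrt(2)/2)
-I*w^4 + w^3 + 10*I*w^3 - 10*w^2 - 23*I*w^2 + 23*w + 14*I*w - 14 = (w - 7)*(w - 2)*(w - 1)*(-I*w + 1)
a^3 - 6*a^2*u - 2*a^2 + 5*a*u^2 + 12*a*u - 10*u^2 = (a - 2)*(a - 5*u)*(a - u)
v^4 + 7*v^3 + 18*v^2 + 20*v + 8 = (v + 1)*(v + 2)^3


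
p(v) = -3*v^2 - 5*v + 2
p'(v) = -6*v - 5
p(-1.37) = 3.22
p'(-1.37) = 3.22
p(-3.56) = -18.22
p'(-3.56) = 16.36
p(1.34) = -10.09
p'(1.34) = -13.04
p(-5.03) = -48.75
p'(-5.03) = 25.18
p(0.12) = 1.36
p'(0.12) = -5.72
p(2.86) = -36.84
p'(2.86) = -22.16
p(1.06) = -6.67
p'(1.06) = -11.36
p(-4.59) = -38.25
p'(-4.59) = 22.54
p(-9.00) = -196.00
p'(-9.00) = 49.00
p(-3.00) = -10.00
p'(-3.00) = 13.00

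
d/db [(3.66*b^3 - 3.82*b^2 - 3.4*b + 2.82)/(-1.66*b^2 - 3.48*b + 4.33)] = (-6.0756*b^4 - 25.4736*b^3 + 55.193*b^2 - 23.7188*b - 4.9084)/(2.7556*b^4 + 11.5536*b^3 - 2.2652*b^2 - 30.1368*b + 18.7489)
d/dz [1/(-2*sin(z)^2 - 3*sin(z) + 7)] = (4*sin(z) + 3)*cos(z)/(3*sin(z) - cos(2*z) - 6)^2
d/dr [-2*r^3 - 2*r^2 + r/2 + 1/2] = -6*r^2 - 4*r + 1/2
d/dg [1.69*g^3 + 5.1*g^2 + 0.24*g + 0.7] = 5.07*g^2 + 10.2*g + 0.24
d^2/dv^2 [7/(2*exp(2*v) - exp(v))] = 7*((1 - 8*exp(v))*(2*exp(v) - 1) + 2*(4*exp(v) - 1)^2)*exp(-v)/(2*exp(v) - 1)^3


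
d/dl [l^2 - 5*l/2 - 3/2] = 2*l - 5/2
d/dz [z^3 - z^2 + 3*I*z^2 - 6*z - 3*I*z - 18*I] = 3*z^2 + z*(-2 + 6*I) - 6 - 3*I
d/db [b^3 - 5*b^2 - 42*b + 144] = 3*b^2 - 10*b - 42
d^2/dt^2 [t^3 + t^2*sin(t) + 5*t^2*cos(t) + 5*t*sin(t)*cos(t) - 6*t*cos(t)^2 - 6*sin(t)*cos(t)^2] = -t^2*sin(t) - 5*t^2*cos(t) - 20*t*sin(t) - 10*t*sin(2*t) + 4*t*cos(t) + 12*t*cos(2*t) + 6*t + 7*sin(t)/2 + 12*sin(2*t) + 27*sin(3*t)/2 + 10*cos(t) + 10*cos(2*t)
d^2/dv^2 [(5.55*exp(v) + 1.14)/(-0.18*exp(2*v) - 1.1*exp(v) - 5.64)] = (-0.17982*exp(4*v) + 0.951155999999999*exp(3*v) + 33.129*exp(2*v) + 37.682112*exp(v) - 169.47072)*exp(v)/(0.005832*exp(6*v) + 0.10692*exp(5*v) + 1.201608*exp(4*v) + 8.03132*exp(3*v) + 37.650384*exp(2*v) + 104.97168*exp(v) + 179.406144)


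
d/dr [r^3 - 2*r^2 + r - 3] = 3*r^2 - 4*r + 1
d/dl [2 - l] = -1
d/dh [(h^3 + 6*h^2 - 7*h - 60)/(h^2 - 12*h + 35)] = (h^4 - 24*h^3 + 40*h^2 + 540*h - 965)/(h^4 - 24*h^3 + 214*h^2 - 840*h + 1225)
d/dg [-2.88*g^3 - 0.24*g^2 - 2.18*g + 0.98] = -8.64*g^2 - 0.48*g - 2.18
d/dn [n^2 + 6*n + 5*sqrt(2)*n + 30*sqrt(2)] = 2*n + 6 + 5*sqrt(2)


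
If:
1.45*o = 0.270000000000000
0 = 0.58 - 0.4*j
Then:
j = 1.45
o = 0.19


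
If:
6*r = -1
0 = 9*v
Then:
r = -1/6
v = 0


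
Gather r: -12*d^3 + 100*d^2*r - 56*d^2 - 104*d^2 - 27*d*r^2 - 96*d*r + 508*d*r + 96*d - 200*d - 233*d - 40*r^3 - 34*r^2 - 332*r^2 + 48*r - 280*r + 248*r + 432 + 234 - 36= -12*d^3 - 160*d^2 - 337*d - 40*r^3 + r^2*(-27*d - 366) + r*(100*d^2 + 412*d + 16) + 630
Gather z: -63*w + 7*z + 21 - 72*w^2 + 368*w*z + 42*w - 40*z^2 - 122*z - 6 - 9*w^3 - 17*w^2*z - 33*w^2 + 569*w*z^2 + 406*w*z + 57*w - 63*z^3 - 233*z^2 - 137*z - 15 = -9*w^3 - 105*w^2 + 36*w - 63*z^3 + z^2*(569*w - 273) + z*(-17*w^2 + 774*w - 252)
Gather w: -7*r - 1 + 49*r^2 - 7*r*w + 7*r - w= 49*r^2 + w*(-7*r - 1) - 1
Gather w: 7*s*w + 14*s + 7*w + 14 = 14*s + w*(7*s + 7) + 14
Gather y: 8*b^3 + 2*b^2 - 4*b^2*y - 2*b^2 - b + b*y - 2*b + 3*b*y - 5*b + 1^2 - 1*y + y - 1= 8*b^3 - 8*b + y*(-4*b^2 + 4*b)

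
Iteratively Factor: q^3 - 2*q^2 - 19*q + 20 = (q - 1)*(q^2 - q - 20) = (q - 1)*(q + 4)*(q - 5)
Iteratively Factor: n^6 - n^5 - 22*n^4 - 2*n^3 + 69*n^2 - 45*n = (n + 3)*(n^5 - 4*n^4 - 10*n^3 + 28*n^2 - 15*n) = (n - 1)*(n + 3)*(n^4 - 3*n^3 - 13*n^2 + 15*n) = n*(n - 1)*(n + 3)*(n^3 - 3*n^2 - 13*n + 15) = n*(n - 1)^2*(n + 3)*(n^2 - 2*n - 15) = n*(n - 1)^2*(n + 3)^2*(n - 5)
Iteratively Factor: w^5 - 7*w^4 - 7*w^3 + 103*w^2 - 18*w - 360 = (w - 5)*(w^4 - 2*w^3 - 17*w^2 + 18*w + 72) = (w - 5)*(w + 2)*(w^3 - 4*w^2 - 9*w + 36) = (w - 5)*(w - 4)*(w + 2)*(w^2 - 9) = (w - 5)*(w - 4)*(w - 3)*(w + 2)*(w + 3)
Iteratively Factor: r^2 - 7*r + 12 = (r - 4)*(r - 3)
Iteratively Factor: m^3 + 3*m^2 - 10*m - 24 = (m + 2)*(m^2 + m - 12) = (m + 2)*(m + 4)*(m - 3)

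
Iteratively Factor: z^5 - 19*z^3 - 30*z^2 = (z - 5)*(z^4 + 5*z^3 + 6*z^2) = (z - 5)*(z + 3)*(z^3 + 2*z^2) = z*(z - 5)*(z + 3)*(z^2 + 2*z) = z^2*(z - 5)*(z + 3)*(z + 2)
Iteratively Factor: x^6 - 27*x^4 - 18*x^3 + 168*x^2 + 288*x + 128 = (x + 1)*(x^5 - x^4 - 26*x^3 + 8*x^2 + 160*x + 128) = (x - 4)*(x + 1)*(x^4 + 3*x^3 - 14*x^2 - 48*x - 32) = (x - 4)*(x + 1)*(x + 4)*(x^3 - x^2 - 10*x - 8) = (x - 4)*(x + 1)^2*(x + 4)*(x^2 - 2*x - 8) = (x - 4)*(x + 1)^2*(x + 2)*(x + 4)*(x - 4)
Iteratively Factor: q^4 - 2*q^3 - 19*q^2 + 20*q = (q - 5)*(q^3 + 3*q^2 - 4*q) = (q - 5)*(q + 4)*(q^2 - q) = (q - 5)*(q - 1)*(q + 4)*(q)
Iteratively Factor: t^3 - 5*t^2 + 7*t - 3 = (t - 3)*(t^2 - 2*t + 1) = (t - 3)*(t - 1)*(t - 1)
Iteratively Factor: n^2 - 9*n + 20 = (n - 4)*(n - 5)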